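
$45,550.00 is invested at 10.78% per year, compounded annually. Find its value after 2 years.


Formula: FV = P * (1 + r)^n
Substituting: FV = $45,550.00 * (1 + 0.1078)^2
Growth factor: (1.1078)^2 = 1.227221
FV = $45,550.00 * 1.227221 = $55,899.91

$55,899.91


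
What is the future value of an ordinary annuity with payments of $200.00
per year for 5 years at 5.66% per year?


Formula: FV = PMT * ((1+r)^n - 1) / r
Growth factor: (1 + 0.0566)^5 = 1.316901
Numerator: 1.316901 - 1 = 0.316901
FV = $200.00 * 0.316901 / 0.0566 = $1,119.79

$1,119.79


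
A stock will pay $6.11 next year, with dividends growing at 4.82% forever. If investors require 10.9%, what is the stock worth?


Formula: P = D1 / (r - g)
Spread: r - g = 0.109 - 0.0482 = 0.0608
Substituting: P = $6.11 / 0.0608
P = $100.49

$100.49


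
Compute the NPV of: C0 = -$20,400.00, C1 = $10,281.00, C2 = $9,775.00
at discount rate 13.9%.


Formula: NPV = C0 + C1/(1+r) + C2/(1+r)^2
Discount C1: $10,281.00 / (1 + 0.139) = $9,026.34
Discount C2: $9,775.00 / (1 + 0.139)^2 = $7,534.76
NPV = -$20,400.00 + $9,026.34 + $7,534.76 = -$3,838.90

-$3,838.90


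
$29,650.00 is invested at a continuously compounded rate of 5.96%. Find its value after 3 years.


Formula: FV = P * e^(r*t)
Exponent: r*t = 0.0596 * 3 = 0.1788
e^(0.1788) = 1.195782
FV = $29,650.00 * 1.195782 = $35,454.92

$35,454.92


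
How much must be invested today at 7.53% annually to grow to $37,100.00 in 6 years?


Formula: PV = FV / (1 + r)^n
Substituting: PV = $37,100.00 / (1 + 0.0753)^6
Discount factor: (1.0753)^6 = 1.545887
PV = $37,100.00 / 1.545887 = $23,999.16

$23,999.16


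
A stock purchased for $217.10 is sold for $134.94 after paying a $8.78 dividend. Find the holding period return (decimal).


Formula: HPR = (P1 - P0 + D) / P0
Gain: $134.94 - $217.10 + $8.78 = -$73.38
HPR = -$73.38 / $217.10 = -0.338

-0.338


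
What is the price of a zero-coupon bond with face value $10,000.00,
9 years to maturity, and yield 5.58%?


Formula: Price = FV / (1 + r)^n
Substituting: Price = $10,000.00 / (1 + 0.0558)^9
Discount factor: (1.0558)^9 = 1.630178
Price = $10,000.00 / 1.630178 = $6,134.30

$6,134.30


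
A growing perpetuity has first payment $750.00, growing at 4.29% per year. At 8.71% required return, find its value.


Formula: PV = C / (r - g)
Spread: r - g = 0.0871 - 0.0429 = 0.0442
Substituting: PV = $750.00 / 0.0442
PV = $16,968.33

$16,968.33


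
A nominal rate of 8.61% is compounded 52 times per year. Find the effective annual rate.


Formula: EAR = (1 + r/m)^m - 1
Period rate: r/m = 0.0861 / 52 = 0.001656
Compounding: (1 + 0.001656)^52 = 1.089838
EAR = 1.089838 - 1 = 0.089838

0.089838


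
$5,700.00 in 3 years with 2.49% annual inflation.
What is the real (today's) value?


Formula: Real value = nominal / (1 + inflation)^years
Price level: (1 + 0.0249)^3 = 1.076575
Real value = $5,700.00 / 1.076575 = $5,294.57

$5,294.57


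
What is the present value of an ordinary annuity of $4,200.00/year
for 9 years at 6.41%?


Formula: PV = PMT * (1 - (1+r)^(-n)) / r
Discount factor: (1 + 0.0641)^(-9) = 0.571687
Bracket: 1 - 0.571687 = 0.428313
PV = $4,200.00 * 0.428313 / 0.0641 = $28,064.22

$28,064.22


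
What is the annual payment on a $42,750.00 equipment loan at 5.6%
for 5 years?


Formula: PMT = PV * r / (1 - (1+r)^(-n))
Denominator: 1 - (1 + 0.056)^(-5) = 0.238482
Numerator: $42,750.00 * 0.056 = 2394.0
PMT = 2394.0 / 0.238482 = $10,038.51

$10,038.51


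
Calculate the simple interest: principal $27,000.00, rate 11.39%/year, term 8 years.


Formula: I = P * r * t
Substituting: I = $27,000.00 * 0.1139 * 8
Step: I = $27,000.00 * 0.9112
I = $24,602.40

$24,602.40


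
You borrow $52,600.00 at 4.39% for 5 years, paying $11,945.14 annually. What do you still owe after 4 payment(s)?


Formula: Balance = PV*(1+r)^k - PMT*((1+r)^k - 1)/r
Growth: (1 + 0.0439)^4 = 1.187505
Accumulated factor: ((1+r)^k - 1)/r = 4.271193
Balance = $52,600.00 * 1.187505 - $11,945.14 * 4.271193
Balance = $11,442.78

$11,442.78


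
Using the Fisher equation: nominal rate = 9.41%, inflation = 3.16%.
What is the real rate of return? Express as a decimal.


Formula: (1 + r_real) = (1 + r_nom) / (1 + inflation)
Substituting: (1 + r_real) = 1.0941 / 1.0316
(1 + r_real) = 1.060585
r_real = 1.060585 - 1 = 0.060585

0.060585


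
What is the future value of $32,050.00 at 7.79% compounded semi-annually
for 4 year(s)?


Formula: FV = P * (1 + r/m)^(m*t)
Period rate: r/m = 0.0779 / 2 = 0.03895
Total periods: m*t = 2 * 4 = 8
Growth factor: (1 + 0.03895)^8 = 1.357554
FV = $32,050.00 * 1.357554 = $43,509.61

$43,509.61


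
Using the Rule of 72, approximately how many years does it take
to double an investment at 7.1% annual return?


Formula: Years ≈ 72 / r
Substituting: Years ≈ 72 / 7.1
Years ≈ 10.1

10.1 years


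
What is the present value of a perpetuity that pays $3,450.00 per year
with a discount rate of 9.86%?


Formula: PV = C / r
Substituting: PV = $3,450.00 / 0.0986
PV = $34,989.86

$34,989.86


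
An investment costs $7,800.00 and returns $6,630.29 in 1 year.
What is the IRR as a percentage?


Formula: IRR = C1/C0 - 1
Substituting: IRR = $6,630.29 / $7,800.00 - 1
Ratio: 0.850037 - 1 = -0.149963
IRR = -14.9963%

-14.9963%


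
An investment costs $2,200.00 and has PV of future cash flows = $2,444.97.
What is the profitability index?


Formula: PI = PV(cash flows) / initial investment
Substituting: PI = $2,444.97 / $2,200.00
PI = 1.1113

1.1113


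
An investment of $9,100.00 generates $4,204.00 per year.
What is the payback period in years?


Formula: Payback = investment / annual cash flow
Substituting: Payback = $9,100.00 / $4,204.00
Payback = 2.1646 years

2.1646 years


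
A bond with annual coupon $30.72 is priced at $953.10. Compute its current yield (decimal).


Formula: Current yield = annual coupon / price
Substituting: CY = $30.72 / $953.10
CY = 0.032232

0.032232


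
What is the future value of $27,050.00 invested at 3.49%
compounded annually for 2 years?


Formula: FV = P * (1 + r)^n
Substituting: FV = $27,050.00 * (1 + 0.0349)^2
Growth factor: (1.0349)^2 = 1.071018
FV = $27,050.00 * 1.071018 = $28,971.04

$28,971.04


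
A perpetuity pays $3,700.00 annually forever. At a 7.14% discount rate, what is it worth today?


Formula: PV = C / r
Substituting: PV = $3,700.00 / 0.0714
PV = $51,820.73

$51,820.73


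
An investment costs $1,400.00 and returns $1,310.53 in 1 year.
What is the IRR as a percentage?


Formula: IRR = C1/C0 - 1
Substituting: IRR = $1,310.53 / $1,400.00 - 1
Ratio: 0.936093 - 1 = -0.063907
IRR = -6.3907%

-6.3907%


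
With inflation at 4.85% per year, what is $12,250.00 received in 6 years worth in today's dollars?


Formula: Real value = nominal / (1 + inflation)^years
Price level: (1 + 0.0485)^6 = 1.32865
Real value = $12,250.00 / 1.32865 = $9,219.88

$9,219.88


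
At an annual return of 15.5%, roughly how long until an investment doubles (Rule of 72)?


Formula: Years ≈ 72 / r
Substituting: Years ≈ 72 / 15.5
Years ≈ 4.6

4.6 years


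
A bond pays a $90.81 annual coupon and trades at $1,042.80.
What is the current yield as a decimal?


Formula: Current yield = annual coupon / price
Substituting: CY = $90.81 / $1,042.80
CY = 0.087083

0.087083


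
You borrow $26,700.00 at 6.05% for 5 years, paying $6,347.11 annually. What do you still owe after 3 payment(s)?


Formula: Balance = PV*(1+r)^k - PMT*((1+r)^k - 1)/r
Growth: (1 + 0.0605)^3 = 1.192702
Accumulated factor: ((1+r)^k - 1)/r = 3.18516
Balance = $26,700.00 * 1.192702 - $6,347.11 * 3.18516
Balance = $11,628.59

$11,628.59


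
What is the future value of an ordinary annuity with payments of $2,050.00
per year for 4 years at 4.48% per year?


Formula: FV = PMT * ((1+r)^n - 1) / r
Growth factor: (1 + 0.0448)^4 = 1.191606
Numerator: 1.191606 - 1 = 0.191606
FV = $2,050.00 * 0.191606 / 0.0448 = $8,767.68

$8,767.68


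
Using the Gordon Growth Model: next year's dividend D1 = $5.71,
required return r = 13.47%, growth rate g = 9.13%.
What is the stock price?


Formula: P = D1 / (r - g)
Spread: r - g = 0.1347 - 0.0913 = 0.0434
Substituting: P = $5.71 / 0.0434
P = $131.57

$131.57


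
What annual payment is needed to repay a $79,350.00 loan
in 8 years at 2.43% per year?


Formula: PMT = PV * r / (1 - (1+r)^(-n))
Denominator: 1 - (1 + 0.0243)^(-8) = 0.174756
Numerator: $79,350.00 * 0.0243 = 1928.205
PMT = 1928.205 / 0.174756 = $11,033.73

$11,033.73


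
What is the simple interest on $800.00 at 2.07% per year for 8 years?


Formula: I = P * r * t
Substituting: I = $800.00 * 0.0207 * 8
Step: I = $800.00 * 0.1656
I = $132.48

$132.48


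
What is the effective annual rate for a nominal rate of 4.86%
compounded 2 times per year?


Formula: EAR = (1 + r/m)^m - 1
Period rate: r/m = 0.0486 / 2 = 0.0243
Compounding: (1 + 0.0243)^2 = 1.04919
EAR = 1.04919 - 1 = 0.04919

0.04919


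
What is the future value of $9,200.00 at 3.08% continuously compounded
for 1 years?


Formula: FV = P * e^(r*t)
Exponent: r*t = 0.0308 * 1 = 0.0308
e^(0.0308) = 1.031279
FV = $9,200.00 * 1.031279 = $9,487.77

$9,487.77


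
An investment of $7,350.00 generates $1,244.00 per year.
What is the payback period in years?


Formula: Payback = investment / annual cash flow
Substituting: Payback = $7,350.00 / $1,244.00
Payback = 5.9084 years

5.9084 years


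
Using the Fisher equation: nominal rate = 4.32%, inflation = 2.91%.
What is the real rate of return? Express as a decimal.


Formula: (1 + r_real) = (1 + r_nom) / (1 + inflation)
Substituting: (1 + r_real) = 1.0432 / 1.0291
(1 + r_real) = 1.013701
r_real = 1.013701 - 1 = 0.013701

0.013701


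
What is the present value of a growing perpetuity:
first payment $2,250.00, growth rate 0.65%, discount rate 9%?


Formula: PV = C / (r - g)
Spread: r - g = 0.09 - 0.0065 = 0.0835
Substituting: PV = $2,250.00 / 0.0835
PV = $26,946.11

$26,946.11


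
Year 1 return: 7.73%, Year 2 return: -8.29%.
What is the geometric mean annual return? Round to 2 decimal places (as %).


Formula: Geometric mean = ((1+r1)*(1+r2))^(1/2) - 1
Product: (1 + 0.0773) * (1 + -0.0829) = 1.0773 * 0.9171 = 0.987992
Square root: 0.987992^0.5 = 0.993978
Geometric mean = 0.993978 - 1 = -0.006022
As percentage: -0.60%

-0.60%


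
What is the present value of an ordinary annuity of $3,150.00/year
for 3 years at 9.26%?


Formula: PV = PMT * (1 - (1+r)^(-n)) / r
Discount factor: (1 + 0.0926)^(-3) = 0.766684
Bracket: 1 - 0.766684 = 0.233316
PV = $3,150.00 * 0.233316 / 0.0926 = $7,936.77

$7,936.77


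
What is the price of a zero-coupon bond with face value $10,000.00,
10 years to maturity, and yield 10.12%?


Formula: Price = FV / (1 + r)^n
Substituting: Price = $10,000.00 / (1 + 0.1012)^10
Discount factor: (1.1012)^10 = 2.622177
Price = $10,000.00 / 2.622177 = $3,813.62

$3,813.62


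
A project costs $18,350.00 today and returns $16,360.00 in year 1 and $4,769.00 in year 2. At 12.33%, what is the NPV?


Formula: NPV = C0 + C1/(1+r) + C2/(1+r)^2
Discount C1: $16,360.00 / (1 + 0.1233) = $14,564.23
Discount C2: $4,769.00 / (1 + 0.1233)^2 = $3,779.51
NPV = -$18,350.00 + $14,564.23 + $3,779.51 = -$6.26

-$6.26


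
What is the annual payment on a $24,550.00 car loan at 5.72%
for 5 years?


Formula: PMT = PV * r / (1 - (1+r)^(-n))
Denominator: 1 - (1 + 0.0572)^(-5) = 0.242794
Numerator: $24,550.00 * 0.0572 = 1404.26
PMT = 1404.26 / 0.242794 = $5,783.76

$5,783.76


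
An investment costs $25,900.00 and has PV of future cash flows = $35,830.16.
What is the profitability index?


Formula: PI = PV(cash flows) / initial investment
Substituting: PI = $35,830.16 / $25,900.00
PI = 1.3834

1.3834


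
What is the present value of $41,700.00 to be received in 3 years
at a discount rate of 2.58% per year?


Formula: PV = FV / (1 + r)^n
Substituting: PV = $41,700.00 / (1 + 0.0258)^3
Discount factor: (1.0258)^3 = 1.079414
PV = $41,700.00 / 1.079414 = $38,632.07

$38,632.07


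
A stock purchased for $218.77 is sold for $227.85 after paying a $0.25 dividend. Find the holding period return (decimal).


Formula: HPR = (P1 - P0 + D) / P0
Gain: $227.85 - $218.77 + $0.25 = $9.33
HPR = $9.33 / $218.77 = 0.0426

0.0426


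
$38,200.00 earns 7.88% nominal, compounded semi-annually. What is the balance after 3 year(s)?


Formula: FV = P * (1 + r/m)^(m*t)
Period rate: r/m = 0.0788 / 2 = 0.0394
Total periods: m*t = 2 * 3 = 6
Growth factor: (1 + 0.0394)^6 = 1.260945
FV = $38,200.00 * 1.260945 = $48,168.11

$48,168.11


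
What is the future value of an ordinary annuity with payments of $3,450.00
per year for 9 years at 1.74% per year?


Formula: FV = PMT * ((1+r)^n - 1) / r
Growth factor: (1 + 0.0174)^9 = 1.167954
Numerator: 1.167954 - 1 = 0.167954
FV = $3,450.00 * 0.167954 / 0.0174 = $33,301.15

$33,301.15


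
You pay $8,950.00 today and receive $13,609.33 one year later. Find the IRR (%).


Formula: IRR = C1/C0 - 1
Substituting: IRR = $13,609.33 / $8,950.00 - 1
Ratio: 1.520596 - 1 = 0.520596
IRR = 52.0596%

52.0596%


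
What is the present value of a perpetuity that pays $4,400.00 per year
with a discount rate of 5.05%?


Formula: PV = C / r
Substituting: PV = $4,400.00 / 0.0505
PV = $87,128.71

$87,128.71


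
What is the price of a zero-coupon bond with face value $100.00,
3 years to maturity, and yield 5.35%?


Formula: Price = FV / (1 + r)^n
Substituting: Price = $100.00 / (1 + 0.0535)^3
Discount factor: (1.0535)^3 = 1.16924
Price = $100.00 / 1.16924 = $85.53

$85.53


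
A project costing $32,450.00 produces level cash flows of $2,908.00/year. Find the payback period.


Formula: Payback = investment / annual cash flow
Substituting: Payback = $32,450.00 / $2,908.00
Payback = 11.1589 years

11.1589 years


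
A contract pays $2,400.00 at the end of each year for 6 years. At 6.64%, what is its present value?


Formula: PV = PMT * (1 - (1+r)^(-n)) / r
Discount factor: (1 + 0.0664)^(-6) = 0.679953
Bracket: 1 - 0.679953 = 0.320047
PV = $2,400.00 * 0.320047 / 0.0664 = $11,567.95

$11,567.95


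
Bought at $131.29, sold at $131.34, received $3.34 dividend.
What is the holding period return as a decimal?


Formula: HPR = (P1 - P0 + D) / P0
Gain: $131.34 - $131.29 + $3.34 = $3.39
HPR = $3.39 / $131.29 = 0.0258

0.0258


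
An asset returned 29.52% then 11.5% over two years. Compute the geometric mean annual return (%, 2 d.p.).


Formula: Geometric mean = ((1+r1)*(1+r2))^(1/2) - 1
Product: (1 + 0.2952) * (1 + 0.115) = 1.2952 * 1.115 = 1.444148
Square root: 1.444148^0.5 = 1.201727
Geometric mean = 1.201727 - 1 = 0.201727
As percentage: 20.17%

20.17%


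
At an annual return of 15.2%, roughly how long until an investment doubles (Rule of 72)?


Formula: Years ≈ 72 / r
Substituting: Years ≈ 72 / 15.2
Years ≈ 4.7

4.7 years


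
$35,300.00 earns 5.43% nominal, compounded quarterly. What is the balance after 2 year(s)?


Formula: FV = P * (1 + r/m)^(m*t)
Period rate: r/m = 0.0543 / 4 = 0.013575
Total periods: m*t = 4 * 2 = 8
Growth factor: (1 + 0.013575)^8 = 1.113902
FV = $35,300.00 * 1.113902 = $39,320.75

$39,320.75


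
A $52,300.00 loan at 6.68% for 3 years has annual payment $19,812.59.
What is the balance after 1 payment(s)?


Formula: Balance = PV*(1+r)^k - PMT*((1+r)^k - 1)/r
Growth: (1 + 0.0668)^1 = 1.0668
Accumulated factor: ((1+r)^k - 1)/r = 1.0
Balance = $52,300.00 * 1.0668 - $19,812.59 * 1.0
Balance = $35,981.05

$35,981.05


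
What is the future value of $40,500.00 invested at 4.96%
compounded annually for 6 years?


Formula: FV = P * (1 + r)^n
Substituting: FV = $40,500.00 * (1 + 0.0496)^6
Growth factor: (1.0496)^6 = 1.337035
FV = $40,500.00 * 1.337035 = $54,149.94

$54,149.94


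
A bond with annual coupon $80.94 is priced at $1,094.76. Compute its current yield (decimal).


Formula: Current yield = annual coupon / price
Substituting: CY = $80.94 / $1,094.76
CY = 0.073934

0.073934


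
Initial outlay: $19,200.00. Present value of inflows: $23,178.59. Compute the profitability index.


Formula: PI = PV(cash flows) / initial investment
Substituting: PI = $23,178.59 / $19,200.00
PI = 1.2072

1.2072


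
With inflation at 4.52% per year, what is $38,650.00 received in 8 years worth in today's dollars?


Formula: Real value = nominal / (1 + inflation)^years
Price level: (1 + 0.0452)^8 = 1.424279
Real value = $38,650.00 / 1.424279 = $27,136.53

$27,136.53


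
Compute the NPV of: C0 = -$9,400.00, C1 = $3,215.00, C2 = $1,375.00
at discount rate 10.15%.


Formula: NPV = C0 + C1/(1+r) + C2/(1+r)^2
Discount C1: $3,215.00 / (1 + 0.1015) = $2,918.75
Discount C2: $1,375.00 / (1 + 0.1015)^2 = $1,133.27
NPV = -$9,400.00 + $2,918.75 + $1,133.27 = -$5,347.98

-$5,347.98


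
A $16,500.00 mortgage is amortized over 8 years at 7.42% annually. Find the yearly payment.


Formula: PMT = PV * r / (1 - (1+r)^(-n))
Denominator: 1 - (1 + 0.0742)^(-8) = 0.435948
Numerator: $16,500.00 * 0.0742 = 1224.3
PMT = 1224.3 / 0.435948 = $2,808.36

$2,808.36


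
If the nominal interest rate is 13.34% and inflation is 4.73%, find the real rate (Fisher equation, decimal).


Formula: (1 + r_real) = (1 + r_nom) / (1 + inflation)
Substituting: (1 + r_real) = 1.1334 / 1.0473
(1 + r_real) = 1.082211
r_real = 1.082211 - 1 = 0.082211

0.082211


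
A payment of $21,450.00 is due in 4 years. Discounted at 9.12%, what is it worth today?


Formula: PV = FV / (1 + r)^n
Substituting: PV = $21,450.00 / (1 + 0.0912)^4
Discount factor: (1.0912)^4 = 1.417808
PV = $21,450.00 / 1.417808 = $15,128.99

$15,128.99


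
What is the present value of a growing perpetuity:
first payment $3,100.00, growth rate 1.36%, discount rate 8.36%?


Formula: PV = C / (r - g)
Spread: r - g = 0.0836 - 0.0136 = 0.07
Substituting: PV = $3,100.00 / 0.07
PV = $44,285.71

$44,285.71


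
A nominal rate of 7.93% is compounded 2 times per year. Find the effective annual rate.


Formula: EAR = (1 + r/m)^m - 1
Period rate: r/m = 0.0793 / 2 = 0.03965
Compounding: (1 + 0.03965)^2 = 1.080872
EAR = 1.080872 - 1 = 0.080872

0.080872


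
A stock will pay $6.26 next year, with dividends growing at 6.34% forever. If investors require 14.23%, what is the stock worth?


Formula: P = D1 / (r - g)
Spread: r - g = 0.1423 - 0.0634 = 0.0789
Substituting: P = $6.26 / 0.0789
P = $79.34

$79.34


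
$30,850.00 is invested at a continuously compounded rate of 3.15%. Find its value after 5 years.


Formula: FV = P * e^(r*t)
Exponent: r*t = 0.0315 * 5 = 0.1575
e^(0.1575) = 1.170581
FV = $30,850.00 * 1.170581 = $36,112.42

$36,112.42


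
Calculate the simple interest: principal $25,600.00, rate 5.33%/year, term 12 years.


Formula: I = P * r * t
Substituting: I = $25,600.00 * 0.0533 * 12
Step: I = $25,600.00 * 0.6396
I = $16,373.76

$16,373.76


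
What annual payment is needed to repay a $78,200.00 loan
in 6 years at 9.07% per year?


Formula: PMT = PV * r / (1 - (1+r)^(-n))
Denominator: 1 - (1 + 0.0907)^(-6) = 0.406025
Numerator: $78,200.00 * 0.0907 = 7092.74
PMT = 7092.74 / 0.406025 = $17,468.72

$17,468.72


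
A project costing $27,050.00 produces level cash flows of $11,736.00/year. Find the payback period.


Formula: Payback = investment / annual cash flow
Substituting: Payback = $27,050.00 / $11,736.00
Payback = 2.3049 years

2.3049 years


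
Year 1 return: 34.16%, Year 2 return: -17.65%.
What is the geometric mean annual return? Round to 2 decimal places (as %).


Formula: Geometric mean = ((1+r1)*(1+r2))^(1/2) - 1
Product: (1 + 0.3416) * (1 + -0.1765) = 1.3416 * 0.8235 = 1.104808
Square root: 1.104808^0.5 = 1.051098
Geometric mean = 1.051098 - 1 = 0.051098
As percentage: 5.11%

5.11%


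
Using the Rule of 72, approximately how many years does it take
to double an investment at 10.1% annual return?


Formula: Years ≈ 72 / r
Substituting: Years ≈ 72 / 10.1
Years ≈ 7.1

7.1 years


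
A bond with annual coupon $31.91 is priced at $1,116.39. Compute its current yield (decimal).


Formula: Current yield = annual coupon / price
Substituting: CY = $31.91 / $1,116.39
CY = 0.028583

0.028583


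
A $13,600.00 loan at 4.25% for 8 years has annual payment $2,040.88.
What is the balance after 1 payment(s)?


Formula: Balance = PV*(1+r)^k - PMT*((1+r)^k - 1)/r
Growth: (1 + 0.0425)^1 = 1.0425
Accumulated factor: ((1+r)^k - 1)/r = 1.0
Balance = $13,600.00 * 1.0425 - $2,040.88 * 1.0
Balance = $12,137.12

$12,137.12


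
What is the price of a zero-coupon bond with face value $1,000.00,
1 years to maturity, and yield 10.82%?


Formula: Price = FV / (1 + r)^n
Substituting: Price = $1,000.00 / (1 + 0.1082)^1
Discount factor: (1.1082)^1 = 1.1082
Price = $1,000.00 / 1.1082 = $902.36

$902.36


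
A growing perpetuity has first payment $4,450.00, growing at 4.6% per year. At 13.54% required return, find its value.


Formula: PV = C / (r - g)
Spread: r - g = 0.1354 - 0.046 = 0.0894
Substituting: PV = $4,450.00 / 0.0894
PV = $49,776.29

$49,776.29


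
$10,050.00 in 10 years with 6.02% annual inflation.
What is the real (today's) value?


Formula: Real value = nominal / (1 + inflation)^years
Price level: (1 + 0.0602)^10 = 1.79423
Real value = $10,050.00 / 1.79423 = $5,601.29

$5,601.29


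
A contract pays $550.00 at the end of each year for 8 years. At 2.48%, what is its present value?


Formula: PV = PMT * (1 - (1+r)^(-n)) / r
Discount factor: (1 + 0.0248)^(-8) = 0.822029
Bracket: 1 - 0.822029 = 0.177971
PV = $550.00 * 0.177971 / 0.0248 = $3,946.94

$3,946.94


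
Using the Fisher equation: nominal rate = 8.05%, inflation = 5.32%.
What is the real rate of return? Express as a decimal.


Formula: (1 + r_real) = (1 + r_nom) / (1 + inflation)
Substituting: (1 + r_real) = 1.0805 / 1.0532
(1 + r_real) = 1.025921
r_real = 1.025921 - 1 = 0.025921

0.025921


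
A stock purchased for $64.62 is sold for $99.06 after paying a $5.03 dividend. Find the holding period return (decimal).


Formula: HPR = (P1 - P0 + D) / P0
Gain: $99.06 - $64.62 + $5.03 = $39.47
HPR = $39.47 / $64.62 = 0.6108

0.6108


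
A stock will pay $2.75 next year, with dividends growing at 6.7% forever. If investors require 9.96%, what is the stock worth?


Formula: P = D1 / (r - g)
Spread: r - g = 0.0996 - 0.067 = 0.0326
Substituting: P = $2.75 / 0.0326
P = $84.36

$84.36


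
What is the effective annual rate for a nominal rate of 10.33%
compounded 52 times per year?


Formula: EAR = (1 + r/m)^m - 1
Period rate: r/m = 0.1033 / 52 = 0.001987
Compounding: (1 + 0.001987)^52 = 1.10871
EAR = 1.10871 - 1 = 0.10871

0.10871


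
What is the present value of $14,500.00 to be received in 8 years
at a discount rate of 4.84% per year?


Formula: PV = FV / (1 + r)^n
Substituting: PV = $14,500.00 / (1 + 0.0484)^8
Discount factor: (1.0484)^8 = 1.45954
PV = $14,500.00 / 1.45954 = $9,934.63

$9,934.63


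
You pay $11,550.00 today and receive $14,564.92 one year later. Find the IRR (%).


Formula: IRR = C1/C0 - 1
Substituting: IRR = $14,564.92 / $11,550.00 - 1
Ratio: 1.261032 - 1 = 0.261032
IRR = 26.1032%

26.1032%


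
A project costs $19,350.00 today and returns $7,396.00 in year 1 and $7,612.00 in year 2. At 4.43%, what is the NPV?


Formula: NPV = C0 + C1/(1+r) + C2/(1+r)^2
Discount C1: $7,396.00 / (1 + 0.0443) = $7,082.26
Discount C2: $7,612.00 / (1 + 0.0443)^2 = $6,979.88
NPV = -$19,350.00 + $7,082.26 + $6,979.88 = -$5,287.86

-$5,287.86


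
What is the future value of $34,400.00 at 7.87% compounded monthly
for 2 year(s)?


Formula: FV = P * (1 + r/m)^(m*t)
Period rate: r/m = 0.0787 / 12 = 0.006558
Total periods: m*t = 12 * 2 = 24
Growth factor: (1 + 0.006558)^24 = 1.169862
FV = $34,400.00 * 1.169862 = $40,243.27

$40,243.27


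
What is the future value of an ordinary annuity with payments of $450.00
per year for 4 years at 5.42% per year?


Formula: FV = PMT * ((1+r)^n - 1) / r
Growth factor: (1 + 0.0542)^4 = 1.235071
Numerator: 1.235071 - 1 = 0.235071
FV = $450.00 * 0.235071 / 0.0542 = $1,951.70

$1,951.70


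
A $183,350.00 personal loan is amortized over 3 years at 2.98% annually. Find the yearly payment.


Formula: PMT = PV * r / (1 - (1+r)^(-n))
Denominator: 1 - (1 + 0.0298)^(-3) = 0.084325
Numerator: $183,350.00 * 0.0298 = 5463.83
PMT = 5463.83 / 0.084325 = $64,794.87

$64,794.87


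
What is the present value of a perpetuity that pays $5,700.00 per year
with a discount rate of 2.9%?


Formula: PV = C / r
Substituting: PV = $5,700.00 / 0.029
PV = $196,551.72

$196,551.72


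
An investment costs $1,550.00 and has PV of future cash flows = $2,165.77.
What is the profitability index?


Formula: PI = PV(cash flows) / initial investment
Substituting: PI = $2,165.77 / $1,550.00
PI = 1.3973

1.3973


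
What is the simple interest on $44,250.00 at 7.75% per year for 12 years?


Formula: I = P * r * t
Substituting: I = $44,250.00 * 0.0775 * 12
Step: I = $44,250.00 * 0.93
I = $41,152.50

$41,152.50


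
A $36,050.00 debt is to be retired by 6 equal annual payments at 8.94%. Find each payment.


Formula: PMT = PV * r / (1 - (1+r)^(-n))
Denominator: 1 - (1 + 0.0894)^(-6) = 0.40176
Numerator: $36,050.00 * 0.0894 = 3222.87
PMT = 3222.87 / 0.40176 = $8,021.89

$8,021.89


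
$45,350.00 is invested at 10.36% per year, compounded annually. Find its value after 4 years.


Formula: FV = P * (1 + r)^n
Substituting: FV = $45,350.00 * (1 + 0.1036)^4
Growth factor: (1.1036)^4 = 1.483361
FV = $45,350.00 * 1.483361 = $67,270.41

$67,270.41


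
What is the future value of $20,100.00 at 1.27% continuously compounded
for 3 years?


Formula: FV = P * e^(r*t)
Exponent: r*t = 0.0127 * 3 = 0.0381
e^(0.0381) = 1.038835
FV = $20,100.00 * 1.038835 = $20,880.59

$20,880.59


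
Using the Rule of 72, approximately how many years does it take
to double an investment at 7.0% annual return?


Formula: Years ≈ 72 / r
Substituting: Years ≈ 72 / 7.0
Years ≈ 10.3

10.3 years


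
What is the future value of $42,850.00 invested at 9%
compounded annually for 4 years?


Formula: FV = P * (1 + r)^n
Substituting: FV = $42,850.00 * (1 + 0.09)^4
Growth factor: (1.09)^4 = 1.411582
FV = $42,850.00 * 1.411582 = $60,486.27

$60,486.27


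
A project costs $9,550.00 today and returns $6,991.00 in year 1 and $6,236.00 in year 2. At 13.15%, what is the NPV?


Formula: NPV = C0 + C1/(1+r) + C2/(1+r)^2
Discount C1: $6,991.00 / (1 + 0.1315) = $6,178.52
Discount C2: $6,236.00 / (1 + 0.1315)^2 = $4,870.76
NPV = -$9,550.00 + $6,178.52 + $4,870.76 = $1,499.29

$1,499.29


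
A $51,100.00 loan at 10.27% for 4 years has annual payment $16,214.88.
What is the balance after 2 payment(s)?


Formula: Balance = PV*(1+r)^k - PMT*((1+r)^k - 1)/r
Growth: (1 + 0.1027)^2 = 1.215947
Accumulated factor: ((1+r)^k - 1)/r = 2.1027
Balance = $51,100.00 * 1.215947 - $16,214.88 * 2.1027
Balance = $28,039.88

$28,039.88


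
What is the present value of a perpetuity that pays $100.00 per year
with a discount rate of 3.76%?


Formula: PV = C / r
Substituting: PV = $100.00 / 0.0376
PV = $2,659.57

$2,659.57


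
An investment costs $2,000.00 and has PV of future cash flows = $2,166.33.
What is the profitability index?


Formula: PI = PV(cash flows) / initial investment
Substituting: PI = $2,166.33 / $2,000.00
PI = 1.0832

1.0832


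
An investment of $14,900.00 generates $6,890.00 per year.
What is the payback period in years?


Formula: Payback = investment / annual cash flow
Substituting: Payback = $14,900.00 / $6,890.00
Payback = 2.1626 years

2.1626 years


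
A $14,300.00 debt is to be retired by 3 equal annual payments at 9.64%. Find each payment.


Formula: PMT = PV * r / (1 - (1+r)^(-n))
Denominator: 1 - (1 + 0.0964)^(-3) = 0.24126
Numerator: $14,300.00 * 0.0964 = 1378.52
PMT = 1378.52 / 0.24126 = $5,713.83

$5,713.83


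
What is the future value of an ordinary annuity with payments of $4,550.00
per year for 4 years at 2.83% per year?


Formula: FV = PMT * ((1+r)^n - 1) / r
Growth factor: (1 + 0.0283)^4 = 1.118097
Numerator: 1.118097 - 1 = 0.118097
FV = $4,550.00 * 0.118097 / 0.0283 = $18,987.27

$18,987.27


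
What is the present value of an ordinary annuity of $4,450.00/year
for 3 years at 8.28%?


Formula: PV = PMT * (1 - (1+r)^(-n)) / r
Discount factor: (1 + 0.0828)^(-3) = 0.78769
Bracket: 1 - 0.78769 = 0.21231
PV = $4,450.00 * 0.21231 / 0.0828 = $11,410.39

$11,410.39


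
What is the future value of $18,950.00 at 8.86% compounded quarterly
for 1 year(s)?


Formula: FV = P * (1 + r/m)^(m*t)
Period rate: r/m = 0.0886 / 4 = 0.02215
Total periods: m*t = 4 * 1 = 4
Growth factor: (1 + 0.02215)^4 = 1.091587
FV = $18,950.00 * 1.091587 = $20,685.58

$20,685.58


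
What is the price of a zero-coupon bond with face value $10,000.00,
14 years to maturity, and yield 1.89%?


Formula: Price = FV / (1 + r)^n
Substituting: Price = $10,000.00 / (1 + 0.0189)^14
Discount factor: (1.0189)^14 = 1.299696
Price = $10,000.00 / 1.299696 = $7,694.11

$7,694.11


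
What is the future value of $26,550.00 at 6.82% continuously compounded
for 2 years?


Formula: FV = P * e^(r*t)
Exponent: r*t = 0.0682 * 2 = 0.1364
e^(0.1364) = 1.14614
FV = $26,550.00 * 1.14614 = $30,430.02

$30,430.02


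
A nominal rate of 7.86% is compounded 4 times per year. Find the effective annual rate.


Formula: EAR = (1 + r/m)^m - 1
Period rate: r/m = 0.0786 / 4 = 0.01965
Compounding: (1 + 0.01965)^4 = 1.080947
EAR = 1.080947 - 1 = 0.080947

0.080947


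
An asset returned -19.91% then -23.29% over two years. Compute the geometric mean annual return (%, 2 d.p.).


Formula: Geometric mean = ((1+r1)*(1+r2))^(1/2) - 1
Product: (1 + -0.1991) * (1 + -0.2329) = 0.8009 * 0.7671 = 0.61437
Square root: 0.61437^0.5 = 0.783818
Geometric mean = 0.783818 - 1 = -0.216182
As percentage: -21.62%

-21.62%


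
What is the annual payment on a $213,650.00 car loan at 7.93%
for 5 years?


Formula: PMT = PV * r / (1 - (1+r)^(-n))
Denominator: 1 - (1 + 0.0793)^(-5) = 0.317207
Numerator: $213,650.00 * 0.0793 = 16942.445
PMT = 16942.445 / 0.317207 = $53,411.34

$53,411.34


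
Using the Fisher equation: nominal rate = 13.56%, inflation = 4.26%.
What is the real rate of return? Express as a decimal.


Formula: (1 + r_real) = (1 + r_nom) / (1 + inflation)
Substituting: (1 + r_real) = 1.1356 / 1.0426
(1 + r_real) = 1.0892
r_real = 1.0892 - 1 = 0.0892

0.0892


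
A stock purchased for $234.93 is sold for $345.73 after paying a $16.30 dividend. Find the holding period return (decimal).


Formula: HPR = (P1 - P0 + D) / P0
Gain: $345.73 - $234.93 + $16.30 = $127.10
HPR = $127.10 / $234.93 = 0.541

0.541


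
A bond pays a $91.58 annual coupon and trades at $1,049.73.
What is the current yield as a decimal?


Formula: Current yield = annual coupon / price
Substituting: CY = $91.58 / $1,049.73
CY = 0.087241

0.087241


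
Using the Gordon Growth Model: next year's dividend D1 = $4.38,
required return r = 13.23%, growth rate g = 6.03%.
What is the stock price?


Formula: P = D1 / (r - g)
Spread: r - g = 0.1323 - 0.0603 = 0.072
Substituting: P = $4.38 / 0.072
P = $60.83

$60.83


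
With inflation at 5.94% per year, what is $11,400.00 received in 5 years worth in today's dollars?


Formula: Real value = nominal / (1 + inflation)^years
Price level: (1 + 0.0594)^5 = 1.334442
Real value = $11,400.00 / 1.334442 = $8,542.89

$8,542.89


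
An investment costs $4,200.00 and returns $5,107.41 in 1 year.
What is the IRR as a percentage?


Formula: IRR = C1/C0 - 1
Substituting: IRR = $5,107.41 / $4,200.00 - 1
Ratio: 1.21605 - 1 = 0.21605
IRR = 21.605%

21.605%


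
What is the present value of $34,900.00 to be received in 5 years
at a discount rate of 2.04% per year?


Formula: PV = FV / (1 + r)^n
Substituting: PV = $34,900.00 / (1 + 0.0204)^5
Discount factor: (1.0204)^5 = 1.106247
PV = $34,900.00 / 1.106247 = $31,548.10

$31,548.10


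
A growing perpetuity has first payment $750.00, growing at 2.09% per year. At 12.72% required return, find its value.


Formula: PV = C / (r - g)
Spread: r - g = 0.1272 - 0.0209 = 0.1063
Substituting: PV = $750.00 / 0.1063
PV = $7,055.50

$7,055.50


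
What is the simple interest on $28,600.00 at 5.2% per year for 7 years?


Formula: I = P * r * t
Substituting: I = $28,600.00 * 0.052 * 7
Step: I = $28,600.00 * 0.364
I = $10,410.40

$10,410.40


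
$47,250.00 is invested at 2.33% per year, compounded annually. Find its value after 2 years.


Formula: FV = P * (1 + r)^n
Substituting: FV = $47,250.00 * (1 + 0.0233)^2
Growth factor: (1.0233)^2 = 1.047143
FV = $47,250.00 * 1.047143 = $49,477.50

$49,477.50


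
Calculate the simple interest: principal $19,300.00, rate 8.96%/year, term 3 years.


Formula: I = P * r * t
Substituting: I = $19,300.00 * 0.0896 * 3
Step: I = $19,300.00 * 0.2688
I = $5,187.84

$5,187.84


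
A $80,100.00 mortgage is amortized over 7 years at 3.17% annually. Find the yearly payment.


Formula: PMT = PV * r / (1 - (1+r)^(-n))
Denominator: 1 - (1 + 0.0317)^(-7) = 0.196241
Numerator: $80,100.00 * 0.0317 = 2539.17
PMT = 2539.17 / 0.196241 = $12,939.06

$12,939.06


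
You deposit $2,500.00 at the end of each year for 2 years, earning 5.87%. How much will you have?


Formula: FV = PMT * ((1+r)^n - 1) / r
Growth factor: (1 + 0.0587)^2 = 1.120846
Numerator: 1.120846 - 1 = 0.120846
FV = $2,500.00 * 0.120846 / 0.0587 = $5,146.75

$5,146.75


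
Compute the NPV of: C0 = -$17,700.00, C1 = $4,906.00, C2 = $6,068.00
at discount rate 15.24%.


Formula: NPV = C0 + C1/(1+r) + C2/(1+r)^2
Discount C1: $4,906.00 / (1 + 0.1524) = $4,257.20
Discount C2: $6,068.00 / (1 + 0.1524)^2 = $4,569.19
NPV = -$17,700.00 + $4,257.20 + $4,569.19 = -$8,873.61

-$8,873.61


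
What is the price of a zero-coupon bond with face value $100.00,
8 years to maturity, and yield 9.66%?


Formula: Price = FV / (1 + r)^n
Substituting: Price = $100.00 / (1 + 0.0966)^8
Discount factor: (1.0966)^8 = 2.091154
Price = $100.00 / 2.091154 = $47.82

$47.82


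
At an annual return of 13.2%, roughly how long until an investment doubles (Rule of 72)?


Formula: Years ≈ 72 / r
Substituting: Years ≈ 72 / 13.2
Years ≈ 5.5

5.5 years


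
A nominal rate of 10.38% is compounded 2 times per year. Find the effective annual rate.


Formula: EAR = (1 + r/m)^m - 1
Period rate: r/m = 0.1038 / 2 = 0.0519
Compounding: (1 + 0.0519)^2 = 1.106494
EAR = 1.106494 - 1 = 0.106494

0.106494


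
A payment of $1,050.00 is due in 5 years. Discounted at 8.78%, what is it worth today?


Formula: PV = FV / (1 + r)^n
Substituting: PV = $1,050.00 / (1 + 0.0878)^5
Discount factor: (1.0878)^5 = 1.523159
PV = $1,050.00 / 1.523159 = $689.36

$689.36


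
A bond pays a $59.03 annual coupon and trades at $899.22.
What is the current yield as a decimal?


Formula: Current yield = annual coupon / price
Substituting: CY = $59.03 / $899.22
CY = 0.065646

0.065646


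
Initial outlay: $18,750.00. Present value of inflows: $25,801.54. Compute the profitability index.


Formula: PI = PV(cash flows) / initial investment
Substituting: PI = $25,801.54 / $18,750.00
PI = 1.3761

1.3761


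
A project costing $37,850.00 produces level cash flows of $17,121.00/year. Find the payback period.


Formula: Payback = investment / annual cash flow
Substituting: Payback = $37,850.00 / $17,121.00
Payback = 2.2107 years

2.2107 years


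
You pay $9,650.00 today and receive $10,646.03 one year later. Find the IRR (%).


Formula: IRR = C1/C0 - 1
Substituting: IRR = $10,646.03 / $9,650.00 - 1
Ratio: 1.103216 - 1 = 0.103216
IRR = 10.3216%

10.3216%


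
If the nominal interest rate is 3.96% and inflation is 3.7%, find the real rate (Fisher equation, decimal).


Formula: (1 + r_real) = (1 + r_nom) / (1 + inflation)
Substituting: (1 + r_real) = 1.0396 / 1.037
(1 + r_real) = 1.002507
r_real = 1.002507 - 1 = 0.002507

0.002507


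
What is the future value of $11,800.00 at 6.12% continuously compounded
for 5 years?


Formula: FV = P * e^(r*t)
Exponent: r*t = 0.0612 * 5 = 0.306
e^(0.306) = 1.357982
FV = $11,800.00 * 1.357982 = $16,024.19

$16,024.19


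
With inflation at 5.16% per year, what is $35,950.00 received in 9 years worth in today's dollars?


Formula: Real value = nominal / (1 + inflation)^years
Price level: (1 + 0.0516)^9 = 1.572734
Real value = $35,950.00 / 1.572734 = $22,858.29

$22,858.29


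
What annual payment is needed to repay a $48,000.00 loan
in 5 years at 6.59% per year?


Formula: PMT = PV * r / (1 - (1+r)^(-n))
Denominator: 1 - (1 + 0.0659)^(-5) = 0.273195
Numerator: $48,000.00 * 0.0659 = 3163.2
PMT = 3163.2 / 0.273195 = $11,578.53

$11,578.53


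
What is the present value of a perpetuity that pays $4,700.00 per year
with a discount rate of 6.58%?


Formula: PV = C / r
Substituting: PV = $4,700.00 / 0.0658
PV = $71,428.57

$71,428.57


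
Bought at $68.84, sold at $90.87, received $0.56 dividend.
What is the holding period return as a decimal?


Formula: HPR = (P1 - P0 + D) / P0
Gain: $90.87 - $68.84 + $0.56 = $22.59
HPR = $22.59 / $68.84 = 0.3282

0.3282


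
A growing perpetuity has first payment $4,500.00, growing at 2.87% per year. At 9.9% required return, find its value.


Formula: PV = C / (r - g)
Spread: r - g = 0.099 - 0.0287 = 0.0703
Substituting: PV = $4,500.00 / 0.0703
PV = $64,011.38

$64,011.38


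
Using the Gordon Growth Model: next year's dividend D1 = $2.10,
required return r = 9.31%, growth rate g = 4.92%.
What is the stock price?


Formula: P = D1 / (r - g)
Spread: r - g = 0.0931 - 0.0492 = 0.0439
Substituting: P = $2.10 / 0.0439
P = $47.84

$47.84


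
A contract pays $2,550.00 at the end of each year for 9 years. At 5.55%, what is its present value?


Formula: PV = PMT * (1 - (1+r)^(-n)) / r
Discount factor: (1 + 0.0555)^(-9) = 0.615001
Bracket: 1 - 0.615001 = 0.384999
PV = $2,550.00 * 0.384999 / 0.0555 = $17,689.14

$17,689.14


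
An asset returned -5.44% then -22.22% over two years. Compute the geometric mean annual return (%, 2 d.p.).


Formula: Geometric mean = ((1+r1)*(1+r2))^(1/2) - 1
Product: (1 + -0.0544) * (1 + -0.2222) = 0.9456 * 0.7778 = 0.735488
Square root: 0.735488^0.5 = 0.857606
Geometric mean = 0.857606 - 1 = -0.142394
As percentage: -14.24%

-14.24%


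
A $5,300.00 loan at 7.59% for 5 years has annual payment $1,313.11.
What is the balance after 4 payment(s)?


Formula: Balance = PV*(1+r)^k - PMT*((1+r)^k - 1)/r
Growth: (1 + 0.0759)^4 = 1.339947
Accumulated factor: ((1+r)^k - 1)/r = 4.47888
Balance = $5,300.00 * 1.339947 - $1,313.11 * 4.47888
Balance = $1,220.46

$1,220.46


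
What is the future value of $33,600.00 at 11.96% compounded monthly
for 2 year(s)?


Formula: FV = P * (1 + r/m)^(m*t)
Period rate: r/m = 0.1196 / 12 = 0.009967
Total periods: m*t = 12 * 2 = 24
Growth factor: (1 + 0.009967)^24 = 1.268729
FV = $33,600.00 * 1.268729 = $42,629.30

$42,629.30


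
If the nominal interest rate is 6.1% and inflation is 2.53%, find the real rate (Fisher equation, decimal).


Formula: (1 + r_real) = (1 + r_nom) / (1 + inflation)
Substituting: (1 + r_real) = 1.061 / 1.0253
(1 + r_real) = 1.034819
r_real = 1.034819 - 1 = 0.034819

0.034819


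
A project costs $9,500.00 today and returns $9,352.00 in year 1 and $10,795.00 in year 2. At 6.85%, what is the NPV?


Formula: NPV = C0 + C1/(1+r) + C2/(1+r)^2
Discount C1: $9,352.00 / (1 + 0.0685) = $8,752.46
Discount C2: $10,795.00 / (1 + 0.0685)^2 = $9,455.26
NPV = -$9,500.00 + $8,752.46 + $9,455.26 = $8,707.72

$8,707.72


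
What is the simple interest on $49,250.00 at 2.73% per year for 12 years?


Formula: I = P * r * t
Substituting: I = $49,250.00 * 0.0273 * 12
Step: I = $49,250.00 * 0.3276
I = $16,134.30

$16,134.30
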